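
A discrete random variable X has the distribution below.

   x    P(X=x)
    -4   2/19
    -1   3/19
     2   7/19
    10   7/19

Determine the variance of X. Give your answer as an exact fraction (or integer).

E[X] = (2/19)·(-4) + (3/19)·(-1) + (7/19)·2 + (7/19)·10 = 73/19
E[X²] = (2/19)·16 + (3/19)·1 + (7/19)·4 + (7/19)·100 = 763/19
Var(X) = 763/19 − (73/19)² = 9168/361

9168/361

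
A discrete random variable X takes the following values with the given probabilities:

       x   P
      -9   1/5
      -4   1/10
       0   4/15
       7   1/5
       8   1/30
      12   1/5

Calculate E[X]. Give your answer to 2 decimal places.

1.87

E[X] = (1/5)·(-9) + (1/10)·(-4) + (4/15)·0 + (1/5)·7 + (1/30)·8 + (1/5)·12
     = 28/15 ≈ 1.87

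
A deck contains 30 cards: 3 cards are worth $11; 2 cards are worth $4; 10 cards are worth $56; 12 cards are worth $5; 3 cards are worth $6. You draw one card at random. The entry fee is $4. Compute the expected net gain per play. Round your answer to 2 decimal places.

$18.63

E[payout] = (3/30)·11 + (2/30)·4 + (10/30)·56 + (12/30)·5 + (3/30)·6 = 679/30
Expected profit = 679/30 − 4 = 559/30 ≈ $18.63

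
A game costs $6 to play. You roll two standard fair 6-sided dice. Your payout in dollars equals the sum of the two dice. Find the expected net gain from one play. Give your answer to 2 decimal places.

$1.00

Distribution of the sum of the two dice: 2 w.p. 1/36, 3 w.p. 1/18, 4 w.p. 1/12, 5 w.p. 1/9, 6 w.p. 5/36, 7 w.p. 1/6, …
E[payout] = (1/36)·2 + (1/18)·3 + (1/12)·4 + (1/9)·5 + (5/36)·6 + (1/6)·7 + (5/36)·8 + (1/9)·9 + (1/12)·10 + (1/18)·11 + (1/36)·12 = 7
Expected profit = 7 − 6 = 1 ≈ $1.00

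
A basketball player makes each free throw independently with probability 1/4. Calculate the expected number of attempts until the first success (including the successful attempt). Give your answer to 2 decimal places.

For a geometric distribution, E[trials] = 1/p = 1/(1/4) = 4.
≈ 4.00

4.00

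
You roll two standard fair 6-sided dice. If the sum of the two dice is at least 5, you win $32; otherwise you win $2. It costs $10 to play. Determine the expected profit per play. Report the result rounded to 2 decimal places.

E[payout] = (1/6)·2 + (5/6)·32 = 27
Expected profit = 27 − 10 = 17 ≈ $17.00

$17.00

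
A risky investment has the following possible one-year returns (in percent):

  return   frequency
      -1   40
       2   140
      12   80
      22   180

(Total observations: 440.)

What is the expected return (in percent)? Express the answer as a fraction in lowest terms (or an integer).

Total = 440, so P(return=-1) = 40/440, etc.
E[X] = (1/11)·(-1) + (7/22)·2 + (2/11)·12 + (9/22)·22
     = 129/11

129/11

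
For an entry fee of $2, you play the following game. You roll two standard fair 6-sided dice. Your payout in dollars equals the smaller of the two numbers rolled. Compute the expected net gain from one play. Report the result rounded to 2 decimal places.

Distribution of the smaller of the two numbers rolled: 1 w.p. 11/36, 2 w.p. 1/4, 3 w.p. 7/36, 4 w.p. 5/36, 5 w.p. 1/12, 6 w.p. 1/36
E[payout] = (11/36)·1 + (1/4)·2 + (7/36)·3 + (5/36)·4 + (1/12)·5 + (1/36)·6 = 91/36
Expected profit = 91/36 − 2 = 19/36 ≈ $0.53

$0.53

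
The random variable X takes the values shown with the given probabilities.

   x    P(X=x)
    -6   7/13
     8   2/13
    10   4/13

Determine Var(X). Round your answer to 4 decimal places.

E[X] = (7/13)·(-6) + (2/13)·8 + (4/13)·10 = 14/13
E[X²] = (7/13)·36 + (2/13)·64 + (4/13)·100 = 60
Var(X) = 60 − (14/13)² = 9944/169 ≈ 58.8402

58.8402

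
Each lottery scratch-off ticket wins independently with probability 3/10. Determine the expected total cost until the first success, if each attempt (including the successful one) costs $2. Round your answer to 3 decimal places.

$6.667

E[#attempts] = 1/p = 10/3; E[cost] = 2·10/3 = 20/3.
≈ 6.667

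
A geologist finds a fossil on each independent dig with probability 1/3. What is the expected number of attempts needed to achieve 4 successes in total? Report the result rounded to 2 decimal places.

12.00

By linearity (sum of 4 independent geometric waits), E[trials] = 4/p = 4/(1/3) = 12.
≈ 12.00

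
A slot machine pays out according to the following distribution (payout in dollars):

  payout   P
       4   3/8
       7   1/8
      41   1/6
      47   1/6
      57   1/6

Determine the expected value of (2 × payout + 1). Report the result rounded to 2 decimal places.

54.08

E[2x+1] = (3/8)·9 + (1/8)·15 + (1/6)·83 + (1/6)·95 + (1/6)·115
     = 649/12 ≈ 54.08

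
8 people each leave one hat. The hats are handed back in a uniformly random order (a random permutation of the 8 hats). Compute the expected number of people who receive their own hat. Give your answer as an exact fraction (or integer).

Let Xᵢ = 1 if person i gets their own hat. For each i, P(Xᵢ=1) = 1/8.
By linearity of expectation, E[X₁+…+X_8] = 8·(1/8) = 1.

1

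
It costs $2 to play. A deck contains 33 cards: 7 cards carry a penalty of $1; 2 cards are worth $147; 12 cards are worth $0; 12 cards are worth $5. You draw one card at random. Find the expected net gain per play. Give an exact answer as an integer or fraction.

E[payout] = (7/33)·(-1) + (2/33)·147 + (12/33)·0 + (12/33)·5 = 347/33
Expected profit = 347/33 − 2 = 281/33

281/33 dollars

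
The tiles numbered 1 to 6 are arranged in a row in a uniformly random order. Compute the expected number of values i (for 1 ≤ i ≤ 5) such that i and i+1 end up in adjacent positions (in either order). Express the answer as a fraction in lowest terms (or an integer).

For each i ∈ {1,…,5}, let Xᵢ = 1 if i and i+1 are adjacent. P(Xᵢ=1) = 2·(6−1)!/6! = 2/6.
By linearity, E[ΣXᵢ] = (5)·(2/6) = 5/3.

5/3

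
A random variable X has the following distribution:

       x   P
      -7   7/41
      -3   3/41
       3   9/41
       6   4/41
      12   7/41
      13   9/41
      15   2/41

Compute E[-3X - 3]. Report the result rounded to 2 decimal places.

-19.39

E[-3x-3] = (7/41)·18 + (3/41)·6 + (9/41)·(-12) + (4/41)·(-21) + (7/41)·(-39) + (9/41)·(-42) + (2/41)·(-48)
     = -795/41 ≈ -19.39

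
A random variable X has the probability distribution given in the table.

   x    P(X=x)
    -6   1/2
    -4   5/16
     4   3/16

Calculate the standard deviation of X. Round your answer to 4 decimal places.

3.7081

E[X] = -7/2, E[X²] = 26
Var(X) = E[X²] − (E[X])² = 26 − 49/4 = 55/4
SD(X) = √(55/4) ≈ 3.7081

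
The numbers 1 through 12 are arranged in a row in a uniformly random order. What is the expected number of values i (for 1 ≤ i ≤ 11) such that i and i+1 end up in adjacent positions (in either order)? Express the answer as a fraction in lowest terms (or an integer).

For each i ∈ {1,…,11}, let Xᵢ = 1 if i and i+1 are adjacent. P(Xᵢ=1) = 2·(12−1)!/12! = 2/12.
By linearity, E[ΣXᵢ] = (11)·(2/12) = 11/6.

11/6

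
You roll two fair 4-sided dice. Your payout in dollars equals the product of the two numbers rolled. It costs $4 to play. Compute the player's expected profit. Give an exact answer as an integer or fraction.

Distribution of the product of the two numbers rolled: 1 w.p. 1/16, 2 w.p. 1/8, 3 w.p. 1/8, 4 w.p. 3/16, 6 w.p. 1/8, 8 w.p. 1/8, …
E[payout] = (1/16)·1 + (1/8)·2 + (1/8)·3 + (3/16)·4 + (1/8)·6 + (1/8)·8 + (1/16)·9 + (1/8)·12 + (1/16)·16 = 25/4
Expected profit = 25/4 − 4 = 9/4

9/4 dollars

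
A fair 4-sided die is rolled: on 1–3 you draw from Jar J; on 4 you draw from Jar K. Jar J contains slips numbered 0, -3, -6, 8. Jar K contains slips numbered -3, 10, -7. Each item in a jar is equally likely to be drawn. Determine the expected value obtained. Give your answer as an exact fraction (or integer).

-3/16

E[X | Jar J] = (0 − 3 − 6 + 8)/4 = -1/4
E[X | Jar K] = (-3 + 10 − 7)/3 = 0
E[X] = (3/4)·(-1/4) + (1/4)·0 = -3/16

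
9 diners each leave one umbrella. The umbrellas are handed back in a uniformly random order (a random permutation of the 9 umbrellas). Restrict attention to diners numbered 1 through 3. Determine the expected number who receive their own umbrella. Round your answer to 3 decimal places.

0.333

Let Xᵢ = 1 if person i gets their own umbrella. For each i, P(Xᵢ=1) = 1/9.
By linearity of expectation, E[X₁+…+X_3] = 3·(1/9) = 1/3.
≈ 0.333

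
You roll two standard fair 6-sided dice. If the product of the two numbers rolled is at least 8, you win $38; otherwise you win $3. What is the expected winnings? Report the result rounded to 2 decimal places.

E[payout] = (7/18)·3 + (11/18)·38 = 439/18
≈ $24.39

$24.39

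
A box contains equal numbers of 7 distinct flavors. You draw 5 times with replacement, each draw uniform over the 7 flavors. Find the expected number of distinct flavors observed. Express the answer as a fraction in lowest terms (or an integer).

Let Xⱼ=1 if type j appears at least once. P(Xⱼ=1) = 1 − ((7−1)/7)^5 = 9031/16807.
E[#distinct] = 7·9031/16807 = 9031/2401.

9031/2401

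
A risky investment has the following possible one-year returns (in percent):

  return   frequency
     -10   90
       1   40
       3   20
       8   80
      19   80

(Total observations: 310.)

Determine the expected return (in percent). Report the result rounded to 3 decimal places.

4.387

Total = 310, so P(return=-10) = 90/310, etc.
E[X] = (9/31)·(-10) + (4/31)·1 + (2/31)·3 + (8/31)·8 + (8/31)·19
     = 136/31 ≈ 4.387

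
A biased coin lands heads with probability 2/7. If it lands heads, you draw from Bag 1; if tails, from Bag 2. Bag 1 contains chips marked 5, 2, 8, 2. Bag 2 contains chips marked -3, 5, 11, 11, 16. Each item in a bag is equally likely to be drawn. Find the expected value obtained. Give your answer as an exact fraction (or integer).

E[X | Bag 1] = (5 + 2 + 8 + 2)/4 = 17/4
E[X | Bag 2] = (-3 + 5 + 11 + 11 + 16)/5 = 8
E[X] = (2/7)·17/4 + (5/7)·8 = 97/14

97/14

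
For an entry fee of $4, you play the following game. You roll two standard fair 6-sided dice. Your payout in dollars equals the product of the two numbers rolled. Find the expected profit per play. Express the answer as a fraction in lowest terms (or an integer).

Distribution of the product of the two numbers rolled: 1 w.p. 1/36, 2 w.p. 1/18, 3 w.p. 1/18, 4 w.p. 1/12, 5 w.p. 1/18, 6 w.p. 1/9, …
E[payout] = (1/36)·1 + (1/18)·2 + (1/18)·3 + (1/12)·4 + (1/18)·5 + (1/9)·6 + (1/18)·8 + (1/36)·9 + (1/18)·10 + (1/9)·12 + (1/18)·15 + (1/36)·16 + (1/18)·18 + (1/18)·20 + (1/18)·24 + (1/36)·25 + (1/18)·30 + (1/36)·36 = 49/4
Expected profit = 49/4 − 4 = 33/4

33/4 dollars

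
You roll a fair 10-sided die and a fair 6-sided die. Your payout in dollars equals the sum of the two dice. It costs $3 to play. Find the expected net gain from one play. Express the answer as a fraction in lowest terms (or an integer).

$6

Distribution of the sum of the two dice: 2 w.p. 1/60, 3 w.p. 1/30, 4 w.p. 1/20, 5 w.p. 1/15, 6 w.p. 1/12, 7 w.p. 1/10, …
E[payout] = (1/60)·2 + (1/30)·3 + (1/20)·4 + (1/15)·5 + (1/12)·6 + (1/10)·7 + (1/10)·8 + (1/10)·9 + (1/10)·10 + (1/10)·11 + (1/12)·12 + (1/15)·13 + (1/20)·14 + (1/30)·15 + (1/60)·16 = 9
Expected profit = 9 − 3 = 6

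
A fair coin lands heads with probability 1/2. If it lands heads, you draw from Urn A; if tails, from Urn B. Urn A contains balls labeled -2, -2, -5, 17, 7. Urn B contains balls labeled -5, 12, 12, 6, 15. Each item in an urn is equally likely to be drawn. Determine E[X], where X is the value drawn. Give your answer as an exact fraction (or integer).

E[X | Urn A] = (-2 − 2 − 5 + 17 + 7)/5 = 3
E[X | Urn B] = (-5 + 12 + 12 + 6 + 15)/5 = 8
E[X] = (1/2)·3 + (1/2)·8 = 11/2

11/2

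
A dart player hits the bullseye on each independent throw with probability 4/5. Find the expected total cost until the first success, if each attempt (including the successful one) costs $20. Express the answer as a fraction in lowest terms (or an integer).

E[#attempts] = 1/p = 5/4; E[cost] = 20·5/4 = 25.

$25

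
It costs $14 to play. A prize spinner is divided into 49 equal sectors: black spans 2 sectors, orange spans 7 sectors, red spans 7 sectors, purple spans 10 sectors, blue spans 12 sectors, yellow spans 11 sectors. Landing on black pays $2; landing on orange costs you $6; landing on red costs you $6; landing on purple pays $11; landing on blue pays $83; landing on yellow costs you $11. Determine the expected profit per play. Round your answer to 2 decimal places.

E[payout] = (2/49)·2 + (7/49)·(-6) + (7/49)·(-6) + (10/49)·11 + (12/49)·83 + (11/49)·(-11) = 905/49
Expected profit = 905/49 − 14 = 219/49 ≈ $4.47

$4.47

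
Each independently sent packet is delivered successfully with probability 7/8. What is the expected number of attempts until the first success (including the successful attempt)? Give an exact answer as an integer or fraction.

For a geometric distribution, E[trials] = 1/p = 1/(7/8) = 8/7.

8/7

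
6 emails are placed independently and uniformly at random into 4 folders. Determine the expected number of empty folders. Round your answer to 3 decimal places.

Let Xⱼ=1 if folder j is empty. P(Xⱼ=1) = ((4-1)/4)^6 = 729/4096.
By linearity, E[#empty] = 4·729/4096 = 729/1024.
≈ 0.712

0.712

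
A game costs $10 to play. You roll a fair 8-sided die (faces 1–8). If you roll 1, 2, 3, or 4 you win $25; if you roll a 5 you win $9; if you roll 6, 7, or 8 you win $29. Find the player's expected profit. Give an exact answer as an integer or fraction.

E[payout] = (1/8)·9 + (1/2)·25 + (3/8)·29 = 49/2
Expected profit = 49/2 − 10 = 29/2

29/2 dollars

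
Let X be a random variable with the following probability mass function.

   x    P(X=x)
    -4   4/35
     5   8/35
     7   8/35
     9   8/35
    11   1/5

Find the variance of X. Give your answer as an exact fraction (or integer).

E[X] = (4/35)·(-4) + (8/35)·5 + (8/35)·7 + (8/35)·9 + (1/5)·11 = 229/35
E[X²] = (4/35)·16 + (8/35)·25 + (8/35)·49 + (8/35)·81 + (1/5)·121 = 2151/35
Var(X) = 2151/35 − (229/35)² = 22844/1225

22844/1225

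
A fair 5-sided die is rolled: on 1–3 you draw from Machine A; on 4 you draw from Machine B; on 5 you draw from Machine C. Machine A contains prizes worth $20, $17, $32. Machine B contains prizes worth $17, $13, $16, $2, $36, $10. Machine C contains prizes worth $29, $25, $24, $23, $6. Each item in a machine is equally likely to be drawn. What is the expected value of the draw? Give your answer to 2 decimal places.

$21.21

E[X | Machine A] = (20 + 17 + 32)/3 = 23
E[X | Machine B] = (17 + 13 + 16 + 2 + 36 + 10)/6 = 47/3
E[X | Machine C] = (29 + 25 + 24 + 23 + 6)/5 = 107/5
E[X] = (3/5)·23 + (1/5)·47/3 + (1/5)·107/5 = 1591/75 ≈ 21.21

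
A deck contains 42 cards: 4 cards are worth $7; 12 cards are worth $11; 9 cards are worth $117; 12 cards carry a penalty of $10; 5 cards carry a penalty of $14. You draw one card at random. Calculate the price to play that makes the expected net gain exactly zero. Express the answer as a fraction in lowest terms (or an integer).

341/14 dollars

E[payout] = (4/42)·7 + (12/42)·11 + (9/42)·117 + (12/42)·(-10) + (5/42)·(-14) = 341/14
Fair fee = E[payout] = 341/14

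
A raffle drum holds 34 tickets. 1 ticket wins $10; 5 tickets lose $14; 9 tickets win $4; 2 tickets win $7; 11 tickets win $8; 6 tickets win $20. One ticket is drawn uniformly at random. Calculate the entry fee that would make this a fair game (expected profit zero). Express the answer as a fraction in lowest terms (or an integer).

E[payout] = (1/34)·10 + (5/34)·(-14) + (9/34)·4 + (2/34)·7 + (11/34)·8 + (6/34)·20 = 99/17
Fair fee = E[payout] = 99/17

99/17 dollars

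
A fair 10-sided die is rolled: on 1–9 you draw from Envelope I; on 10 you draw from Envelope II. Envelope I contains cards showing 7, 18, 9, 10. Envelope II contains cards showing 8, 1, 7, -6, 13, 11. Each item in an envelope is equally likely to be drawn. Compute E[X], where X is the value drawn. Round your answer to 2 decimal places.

10.47

E[X | Envelope I] = (7 + 18 + 9 + 10)/4 = 11
E[X | Envelope II] = (8 + 1 + 7 − 6 + 13 + 11)/6 = 17/3
E[X] = (9/10)·11 + (1/10)·17/3 = 157/15 ≈ 10.47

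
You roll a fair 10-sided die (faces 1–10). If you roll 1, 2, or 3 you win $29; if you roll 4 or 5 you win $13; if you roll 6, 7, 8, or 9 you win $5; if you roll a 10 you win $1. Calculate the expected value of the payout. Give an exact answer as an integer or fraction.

E[payout] = (1/10)·1 + (2/5)·5 + (1/5)·13 + (3/10)·29 = 67/5

67/5 dollars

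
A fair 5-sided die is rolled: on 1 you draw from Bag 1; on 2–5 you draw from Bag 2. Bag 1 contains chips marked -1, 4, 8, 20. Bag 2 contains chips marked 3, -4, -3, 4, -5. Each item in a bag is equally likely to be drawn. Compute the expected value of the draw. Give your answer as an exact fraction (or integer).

E[X | Bag 1] = (-1 + 4 + 8 + 20)/4 = 31/4
E[X | Bag 2] = (3 − 4 − 3 + 4 − 5)/5 = -1
E[X] = (1/5)·31/4 + (4/5)·(-1) = 3/4

3/4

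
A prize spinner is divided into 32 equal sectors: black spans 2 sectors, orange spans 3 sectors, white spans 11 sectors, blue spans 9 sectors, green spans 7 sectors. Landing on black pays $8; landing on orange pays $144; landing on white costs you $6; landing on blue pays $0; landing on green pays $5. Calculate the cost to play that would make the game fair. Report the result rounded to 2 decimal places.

E[payout] = (2/32)·8 + (3/32)·144 + (11/32)·(-6) + (9/32)·0 + (7/32)·5 = 417/32
Fair fee = E[payout] = 417/32 ≈ $13.03

$13.03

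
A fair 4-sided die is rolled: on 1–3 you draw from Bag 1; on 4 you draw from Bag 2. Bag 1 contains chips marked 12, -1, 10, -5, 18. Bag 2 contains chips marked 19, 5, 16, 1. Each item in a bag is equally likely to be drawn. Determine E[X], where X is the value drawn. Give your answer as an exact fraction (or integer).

613/80

E[X | Bag 1] = (12 − 1 + 10 − 5 + 18)/5 = 34/5
E[X | Bag 2] = (19 + 5 + 16 + 1)/4 = 41/4
E[X] = (3/4)·34/5 + (1/4)·41/4 = 613/80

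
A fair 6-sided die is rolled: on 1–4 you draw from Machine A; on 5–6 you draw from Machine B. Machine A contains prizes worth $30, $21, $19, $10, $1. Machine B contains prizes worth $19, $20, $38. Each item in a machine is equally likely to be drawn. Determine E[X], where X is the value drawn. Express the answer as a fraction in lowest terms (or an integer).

871/45 dollars

E[X | Machine A] = (30 + 21 + 19 + 10 + 1)/5 = 81/5
E[X | Machine B] = (19 + 20 + 38)/3 = 77/3
E[X] = (2/3)·81/5 + (1/3)·77/3 = 871/45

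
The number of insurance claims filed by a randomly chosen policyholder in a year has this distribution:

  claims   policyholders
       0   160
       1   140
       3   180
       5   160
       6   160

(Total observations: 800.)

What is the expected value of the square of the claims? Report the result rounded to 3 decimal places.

14.400

Total = 800, so P(claims=0) = 160/800, etc.
E[X²] = (1/5)·0 + (7/40)·1 + (9/40)·9 + (1/5)·25 + (1/5)·36
     = 72/5 ≈ 14.400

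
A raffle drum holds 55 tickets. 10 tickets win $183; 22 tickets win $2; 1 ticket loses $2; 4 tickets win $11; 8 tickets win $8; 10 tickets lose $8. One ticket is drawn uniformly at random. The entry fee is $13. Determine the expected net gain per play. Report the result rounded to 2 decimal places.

E[payout] = (10/55)·183 + (22/55)·2 + (1/55)·(-2) + (4/55)·11 + (8/55)·8 + (10/55)·(-8) = 380/11
Expected profit = 380/11 − 13 = 237/11 ≈ $21.55

$21.55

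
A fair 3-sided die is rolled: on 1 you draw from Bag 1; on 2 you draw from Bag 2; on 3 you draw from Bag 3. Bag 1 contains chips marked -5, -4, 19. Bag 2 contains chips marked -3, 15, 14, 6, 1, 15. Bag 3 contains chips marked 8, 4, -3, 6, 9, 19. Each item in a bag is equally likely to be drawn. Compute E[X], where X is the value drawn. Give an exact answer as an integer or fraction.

E[X | Bag 1] = (-5 − 4 + 19)/3 = 10/3
E[X | Bag 2] = (-3 + 15 + 14 + 6 + 1 + 15)/6 = 8
E[X | Bag 3] = (8 + 4 − 3 + 6 + 9 + 19)/6 = 43/6
E[X] = (1/3)·10/3 + (1/3)·8 + (1/3)·43/6 = 37/6

37/6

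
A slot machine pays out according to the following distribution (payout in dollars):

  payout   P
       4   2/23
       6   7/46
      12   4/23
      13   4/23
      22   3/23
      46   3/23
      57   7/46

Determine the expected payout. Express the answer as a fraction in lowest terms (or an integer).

1065/46 dollars

E[X] = (2/23)·4 + (7/46)·6 + (4/23)·12 + (4/23)·13 + (3/23)·22 + (3/23)·46 + (7/46)·57
     = 1065/46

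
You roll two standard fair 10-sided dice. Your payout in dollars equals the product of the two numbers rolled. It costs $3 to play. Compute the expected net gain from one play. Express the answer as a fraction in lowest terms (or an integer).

109/4 dollars

Distribution of the product of the two numbers rolled: 1 w.p. 1/100, 2 w.p. 1/50, 3 w.p. 1/50, 4 w.p. 3/100, 5 w.p. 1/50, 6 w.p. 1/25, …
E[payout] = (1/100)·1 + (1/50)·2 + (1/50)·3 + (3/100)·4 + (1/50)·5 + (1/25)·6 + (1/50)·7 + (1/25)·8 + (3/100)·9 + (1/25)·10 + (1/25)·12 + (1/50)·14 + (1/50)·15 + (3/100)·16 + (1/25)·18 + (1/25)·20 + (1/50)·21 + (1/25)·24 + (1/100)·25 + (1/50)·27 + (1/50)·28 + (1/25)·30 + (1/50)·32 + (1/50)·35 + (3/100)·36 + (1/25)·40 + (1/50)·42 + (1/50)·45 + (1/50)·48 + (1/100)·49 + (1/50)·50 + (1/50)·54 + (1/50)·56 + (1/50)·60 + (1/50)·63 + (1/100)·64 + (1/50)·70 + (1/50)·72 + (1/50)·80 + (1/100)·81 + (1/50)·90 + (1/100)·100 = 121/4
Expected profit = 121/4 − 3 = 109/4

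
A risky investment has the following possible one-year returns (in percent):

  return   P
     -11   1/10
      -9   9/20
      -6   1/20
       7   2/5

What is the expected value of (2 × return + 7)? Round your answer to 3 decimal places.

E[2x+7] = (1/10)·(-15) + (9/20)·(-11) + (1/20)·(-5) + (2/5)·21
     = 17/10 ≈ 1.700

1.700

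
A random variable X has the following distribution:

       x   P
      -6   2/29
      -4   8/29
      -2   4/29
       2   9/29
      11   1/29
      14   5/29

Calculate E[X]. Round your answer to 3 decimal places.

E[X] = (2/29)·(-6) + (8/29)·(-4) + (4/29)·(-2) + (9/29)·2 + (1/29)·11 + (5/29)·14
     = 47/29 ≈ 1.621

1.621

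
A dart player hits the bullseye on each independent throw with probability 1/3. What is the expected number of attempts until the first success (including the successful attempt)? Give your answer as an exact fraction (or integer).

3

For a geometric distribution, E[trials] = 1/p = 1/(1/3) = 3.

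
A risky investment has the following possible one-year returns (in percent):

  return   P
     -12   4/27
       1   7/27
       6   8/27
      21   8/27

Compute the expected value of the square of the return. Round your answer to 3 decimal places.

162.926

E[X²] = (4/27)·144 + (7/27)·1 + (8/27)·36 + (8/27)·441
     = 4399/27 ≈ 162.926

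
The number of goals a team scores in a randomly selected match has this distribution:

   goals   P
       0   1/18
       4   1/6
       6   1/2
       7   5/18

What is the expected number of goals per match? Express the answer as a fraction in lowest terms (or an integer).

E[X] = (1/18)·0 + (1/6)·4 + (1/2)·6 + (5/18)·7
     = 101/18

101/18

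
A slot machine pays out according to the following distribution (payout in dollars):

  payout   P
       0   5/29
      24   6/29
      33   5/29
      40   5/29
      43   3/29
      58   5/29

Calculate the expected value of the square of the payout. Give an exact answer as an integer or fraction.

E[X²] = (5/29)·0 + (6/29)·576 + (5/29)·1089 + (5/29)·1600 + (3/29)·1849 + (5/29)·3364
     = 39268/29

39268/29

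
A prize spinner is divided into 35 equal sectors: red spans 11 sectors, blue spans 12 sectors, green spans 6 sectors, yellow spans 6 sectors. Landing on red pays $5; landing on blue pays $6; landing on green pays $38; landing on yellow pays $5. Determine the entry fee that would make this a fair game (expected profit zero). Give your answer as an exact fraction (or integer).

E[payout] = (11/35)·5 + (12/35)·6 + (6/35)·38 + (6/35)·5 = 11
Fair fee = E[payout] = 11

$11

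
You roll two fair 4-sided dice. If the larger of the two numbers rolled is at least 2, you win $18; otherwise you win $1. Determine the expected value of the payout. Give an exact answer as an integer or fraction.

271/16 dollars

E[payout] = (1/16)·1 + (15/16)·18 = 271/16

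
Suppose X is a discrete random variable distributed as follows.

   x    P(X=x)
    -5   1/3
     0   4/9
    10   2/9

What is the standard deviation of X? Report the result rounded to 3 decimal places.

E[X] = 5/9, E[X²] = 275/9
Var(X) = E[X²] − (E[X])² = 275/9 − 25/81 = 2450/81
SD(X) = √(2450/81) ≈ 5.500

5.500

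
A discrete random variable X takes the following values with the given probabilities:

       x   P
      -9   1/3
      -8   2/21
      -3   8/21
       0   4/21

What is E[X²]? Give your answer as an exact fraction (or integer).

767/21

E[X²] = (1/3)·81 + (2/21)·64 + (8/21)·9 + (4/21)·0
     = 767/21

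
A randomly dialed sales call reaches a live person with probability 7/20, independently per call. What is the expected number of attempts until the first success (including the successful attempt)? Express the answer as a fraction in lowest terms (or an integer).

20/7

For a geometric distribution, E[trials] = 1/p = 1/(7/20) = 20/7.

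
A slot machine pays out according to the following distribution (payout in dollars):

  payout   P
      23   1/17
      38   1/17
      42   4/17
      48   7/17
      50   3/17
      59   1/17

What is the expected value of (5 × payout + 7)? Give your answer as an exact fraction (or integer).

3989/17

E[5x+7] = (1/17)·122 + (1/17)·197 + (4/17)·217 + (7/17)·247 + (3/17)·257 + (1/17)·302
     = 3989/17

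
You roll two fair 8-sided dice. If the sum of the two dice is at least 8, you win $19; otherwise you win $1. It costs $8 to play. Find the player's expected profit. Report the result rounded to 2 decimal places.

E[payout] = (21/64)·1 + (43/64)·19 = 419/32
Expected profit = 419/32 − 8 = 163/32 ≈ $5.09

$5.09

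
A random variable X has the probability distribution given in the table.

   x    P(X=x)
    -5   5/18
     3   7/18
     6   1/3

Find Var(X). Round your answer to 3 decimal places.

19.284

E[X] = (5/18)·(-5) + (7/18)·3 + (1/3)·6 = 16/9
E[X²] = (5/18)·25 + (7/18)·9 + (1/3)·36 = 202/9
Var(X) = 202/9 − (16/9)² = 1562/81 ≈ 19.284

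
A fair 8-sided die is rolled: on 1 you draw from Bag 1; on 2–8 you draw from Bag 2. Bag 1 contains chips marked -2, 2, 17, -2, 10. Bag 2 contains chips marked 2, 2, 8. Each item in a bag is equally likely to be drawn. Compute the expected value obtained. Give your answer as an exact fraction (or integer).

E[X | Bag 1] = (-2 + 2 + 17 − 2 + 10)/5 = 5
E[X | Bag 2] = (2 + 2 + 8)/3 = 4
E[X] = (1/8)·5 + (7/8)·4 = 33/8

33/8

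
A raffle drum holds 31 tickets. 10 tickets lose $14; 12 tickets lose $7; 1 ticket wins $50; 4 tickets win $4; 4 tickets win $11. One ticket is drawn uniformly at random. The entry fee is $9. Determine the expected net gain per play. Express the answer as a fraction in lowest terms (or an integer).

E[payout] = (10/31)·(-14) + (12/31)·(-7) + (1/31)·50 + (4/31)·4 + (4/31)·11 = -114/31
Expected profit = -114/31 − 9 = -393/31

-393/31 dollars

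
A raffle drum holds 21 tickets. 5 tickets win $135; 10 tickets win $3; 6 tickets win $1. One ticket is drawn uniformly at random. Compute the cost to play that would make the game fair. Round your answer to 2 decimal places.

$33.86

E[payout] = (5/21)·135 + (10/21)·3 + (6/21)·1 = 237/7
Fair fee = E[payout] = 237/7 ≈ $33.86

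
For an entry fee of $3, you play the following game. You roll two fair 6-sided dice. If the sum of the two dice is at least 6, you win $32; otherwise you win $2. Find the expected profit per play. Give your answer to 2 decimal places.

$20.67

E[payout] = (5/18)·2 + (13/18)·32 = 71/3
Expected profit = 71/3 − 3 = 62/3 ≈ $20.67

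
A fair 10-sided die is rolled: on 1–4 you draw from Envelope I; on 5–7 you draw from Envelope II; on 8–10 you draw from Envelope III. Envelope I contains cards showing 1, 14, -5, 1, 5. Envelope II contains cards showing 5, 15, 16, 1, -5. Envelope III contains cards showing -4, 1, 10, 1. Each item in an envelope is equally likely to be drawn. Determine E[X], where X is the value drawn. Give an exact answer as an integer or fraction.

E[X | Envelope I] = (1 + 14 − 5 + 1 + 5)/5 = 16/5
E[X | Envelope II] = (5 + 15 + 16 + 1 − 5)/5 = 32/5
E[X | Envelope III] = (-4 + 1 + 10 + 1)/4 = 2
E[X] = (2/5)·16/5 + (3/10)·32/5 + (3/10)·2 = 19/5

19/5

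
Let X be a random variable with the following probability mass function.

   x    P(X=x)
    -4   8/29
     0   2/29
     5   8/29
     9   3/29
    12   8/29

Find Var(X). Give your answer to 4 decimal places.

39.0083

E[X] = (8/29)·(-4) + (2/29)·0 + (8/29)·5 + (3/29)·9 + (8/29)·12 = 131/29
E[X²] = (8/29)·16 + (2/29)·0 + (8/29)·25 + (3/29)·81 + (8/29)·144 = 1723/29
Var(X) = 1723/29 − (131/29)² = 32806/841 ≈ 39.0083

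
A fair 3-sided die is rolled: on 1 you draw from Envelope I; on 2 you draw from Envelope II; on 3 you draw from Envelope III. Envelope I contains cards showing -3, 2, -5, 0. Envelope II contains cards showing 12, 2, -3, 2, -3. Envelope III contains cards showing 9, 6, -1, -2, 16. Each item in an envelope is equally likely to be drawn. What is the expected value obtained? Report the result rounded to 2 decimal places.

2.03

E[X | Envelope I] = (-3 + 2 − 5 + 0)/4 = -3/2
E[X | Envelope II] = (12 + 2 − 3 + 2 − 3)/5 = 2
E[X | Envelope III] = (9 + 6 − 1 − 2 + 16)/5 = 28/5
E[X] = (1/3)·(-3/2) + (1/3)·2 + (1/3)·28/5 = 61/30 ≈ 2.03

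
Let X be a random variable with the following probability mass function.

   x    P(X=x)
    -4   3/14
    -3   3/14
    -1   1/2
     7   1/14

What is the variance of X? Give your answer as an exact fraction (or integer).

E[X] = (3/14)·(-4) + (3/14)·(-3) + (1/2)·(-1) + (1/14)·7 = -3/2
E[X²] = (3/14)·16 + (3/14)·9 + (1/2)·1 + (1/14)·49 = 131/14
Var(X) = 131/14 − (-3/2)² = 199/28

199/28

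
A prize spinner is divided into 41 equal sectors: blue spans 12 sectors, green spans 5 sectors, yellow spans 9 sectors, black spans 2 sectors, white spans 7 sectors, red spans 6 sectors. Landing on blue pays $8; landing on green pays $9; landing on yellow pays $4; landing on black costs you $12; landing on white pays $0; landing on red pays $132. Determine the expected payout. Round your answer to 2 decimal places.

E[payout] = (12/41)·8 + (5/41)·9 + (9/41)·4 + (2/41)·(-12) + (7/41)·0 + (6/41)·132 = 945/41
≈ $23.05

$23.05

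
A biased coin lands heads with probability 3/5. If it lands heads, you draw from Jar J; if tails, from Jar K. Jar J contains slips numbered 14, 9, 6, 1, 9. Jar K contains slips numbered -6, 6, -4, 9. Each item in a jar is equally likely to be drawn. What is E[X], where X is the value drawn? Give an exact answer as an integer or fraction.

259/50

E[X | Jar J] = (14 + 9 + 6 + 1 + 9)/5 = 39/5
E[X | Jar K] = (-6 + 6 − 4 + 9)/4 = 5/4
E[X] = (3/5)·39/5 + (2/5)·5/4 = 259/50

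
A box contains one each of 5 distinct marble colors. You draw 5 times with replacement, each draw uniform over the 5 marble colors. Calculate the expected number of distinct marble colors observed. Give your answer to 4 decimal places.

3.3616

Let Xⱼ=1 if type j appears at least once. P(Xⱼ=1) = 1 − ((5−1)/5)^5 = 2101/3125.
E[#distinct] = 5·2101/3125 = 2101/625.
≈ 3.3616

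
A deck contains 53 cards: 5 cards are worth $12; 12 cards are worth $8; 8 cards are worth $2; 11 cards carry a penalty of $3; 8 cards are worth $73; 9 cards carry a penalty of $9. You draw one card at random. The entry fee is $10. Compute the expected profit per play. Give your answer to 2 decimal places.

E[payout] = (5/53)·12 + (12/53)·8 + (8/53)·2 + (11/53)·(-3) + (8/53)·73 + (9/53)·(-9) = 642/53
Expected profit = 642/53 − 10 = 112/53 ≈ $2.11

$2.11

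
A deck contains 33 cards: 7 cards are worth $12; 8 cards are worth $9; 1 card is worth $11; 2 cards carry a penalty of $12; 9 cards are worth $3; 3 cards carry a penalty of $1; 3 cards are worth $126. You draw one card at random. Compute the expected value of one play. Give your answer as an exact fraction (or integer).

E[payout] = (7/33)·12 + (8/33)·9 + (1/33)·11 + (2/33)·(-12) + (9/33)·3 + (3/33)·(-1) + (3/33)·126 = 545/33

545/33 dollars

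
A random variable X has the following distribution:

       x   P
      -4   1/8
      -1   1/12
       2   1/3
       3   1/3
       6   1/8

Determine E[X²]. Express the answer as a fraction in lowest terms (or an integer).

E[X²] = (1/8)·16 + (1/12)·1 + (1/3)·4 + (1/3)·9 + (1/8)·36
     = 131/12

131/12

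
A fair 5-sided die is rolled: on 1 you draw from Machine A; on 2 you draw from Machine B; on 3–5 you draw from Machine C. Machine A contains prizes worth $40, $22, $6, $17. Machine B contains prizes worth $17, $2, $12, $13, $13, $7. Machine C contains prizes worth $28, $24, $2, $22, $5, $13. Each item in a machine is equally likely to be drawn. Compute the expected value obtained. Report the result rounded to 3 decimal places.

E[X | Machine A] = (40 + 22 + 6 + 17)/4 = 85/4
E[X | Machine B] = (17 + 2 + 12 + 13 + 13 + 7)/6 = 32/3
E[X | Machine C] = (28 + 24 + 2 + 22 + 5 + 13)/6 = 47/3
E[X] = (1/5)·85/4 + (1/5)·32/3 + (3/5)·47/3 = 947/60 ≈ 15.783

$15.783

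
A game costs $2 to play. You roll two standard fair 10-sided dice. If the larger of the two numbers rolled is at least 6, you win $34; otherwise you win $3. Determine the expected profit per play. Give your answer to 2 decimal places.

$24.25

E[payout] = (1/4)·3 + (3/4)·34 = 105/4
Expected profit = 105/4 − 2 = 97/4 ≈ $24.25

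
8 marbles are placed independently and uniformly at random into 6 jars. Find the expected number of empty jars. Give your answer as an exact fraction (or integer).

Let Xⱼ=1 if jar j is empty. P(Xⱼ=1) = ((6-1)/6)^8 = 390625/1679616.
By linearity, E[#empty] = 6·390625/1679616 = 390625/279936.

390625/279936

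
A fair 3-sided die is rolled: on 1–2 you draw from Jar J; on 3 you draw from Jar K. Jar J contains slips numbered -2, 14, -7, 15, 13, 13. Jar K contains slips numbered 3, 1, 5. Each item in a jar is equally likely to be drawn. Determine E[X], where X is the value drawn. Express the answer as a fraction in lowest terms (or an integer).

E[X | Jar J] = (-2 + 14 − 7 + 15 + 13 + 13)/6 = 23/3
E[X | Jar K] = (3 + 1 + 5)/3 = 3
E[X] = (2/3)·23/3 + (1/3)·3 = 55/9

55/9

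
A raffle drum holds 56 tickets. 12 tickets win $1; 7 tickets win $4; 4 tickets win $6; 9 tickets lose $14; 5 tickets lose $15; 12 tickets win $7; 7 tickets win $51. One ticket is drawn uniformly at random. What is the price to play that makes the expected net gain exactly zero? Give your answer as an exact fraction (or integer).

E[payout] = (12/56)·1 + (7/56)·4 + (4/56)·6 + (9/56)·(-14) + (5/56)·(-15) + (12/56)·7 + (7/56)·51 = 38/7
Fair fee = E[payout] = 38/7

38/7 dollars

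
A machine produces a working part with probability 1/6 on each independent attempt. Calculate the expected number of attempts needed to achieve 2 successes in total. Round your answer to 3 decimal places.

By linearity (sum of 2 independent geometric waits), E[trials] = 2/p = 2/(1/6) = 12.
≈ 12.000

12.000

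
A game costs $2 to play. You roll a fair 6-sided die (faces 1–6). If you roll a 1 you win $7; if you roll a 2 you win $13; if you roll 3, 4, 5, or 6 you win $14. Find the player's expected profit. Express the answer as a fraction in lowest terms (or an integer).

32/3 dollars

E[payout] = (1/6)·7 + (1/6)·13 + (2/3)·14 = 38/3
Expected profit = 38/3 − 2 = 32/3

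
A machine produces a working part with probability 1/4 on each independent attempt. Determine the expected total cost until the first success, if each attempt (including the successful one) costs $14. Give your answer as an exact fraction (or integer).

$56

E[#attempts] = 1/p = 4; E[cost] = 14·4 = 56.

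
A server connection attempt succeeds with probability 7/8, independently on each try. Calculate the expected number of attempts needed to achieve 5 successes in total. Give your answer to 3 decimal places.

By linearity (sum of 5 independent geometric waits), E[trials] = 5/p = 5/(7/8) = 40/7.
≈ 5.714

5.714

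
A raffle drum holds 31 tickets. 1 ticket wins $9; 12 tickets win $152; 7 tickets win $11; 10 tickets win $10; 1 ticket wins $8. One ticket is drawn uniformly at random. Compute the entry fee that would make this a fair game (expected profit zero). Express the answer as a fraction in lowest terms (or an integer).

2018/31 dollars

E[payout] = (1/31)·9 + (12/31)·152 + (7/31)·11 + (10/31)·10 + (1/31)·8 = 2018/31
Fair fee = E[payout] = 2018/31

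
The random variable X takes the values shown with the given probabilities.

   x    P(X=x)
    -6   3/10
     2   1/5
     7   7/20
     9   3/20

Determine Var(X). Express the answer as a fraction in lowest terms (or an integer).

E[X] = (3/10)·(-6) + (1/5)·2 + (7/20)·7 + (3/20)·9 = 12/5
E[X²] = (3/10)·36 + (1/5)·4 + (7/20)·49 + (3/20)·81 = 409/10
Var(X) = 409/10 − (12/5)² = 1757/50

1757/50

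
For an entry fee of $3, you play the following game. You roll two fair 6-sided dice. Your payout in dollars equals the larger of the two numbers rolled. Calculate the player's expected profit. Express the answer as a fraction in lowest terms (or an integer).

Distribution of the larger of the two numbers rolled: 1 w.p. 1/36, 2 w.p. 1/12, 3 w.p. 5/36, 4 w.p. 7/36, 5 w.p. 1/4, 6 w.p. 11/36
E[payout] = (1/36)·1 + (1/12)·2 + (5/36)·3 + (7/36)·4 + (1/4)·5 + (11/36)·6 = 161/36
Expected profit = 161/36 − 3 = 53/36

53/36 dollars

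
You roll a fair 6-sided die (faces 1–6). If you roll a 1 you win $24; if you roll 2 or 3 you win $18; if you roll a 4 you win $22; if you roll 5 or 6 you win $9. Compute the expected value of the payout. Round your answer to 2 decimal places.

E[payout] = (1/3)·9 + (1/3)·18 + (1/6)·22 + (1/6)·24 = 50/3
≈ $16.67

$16.67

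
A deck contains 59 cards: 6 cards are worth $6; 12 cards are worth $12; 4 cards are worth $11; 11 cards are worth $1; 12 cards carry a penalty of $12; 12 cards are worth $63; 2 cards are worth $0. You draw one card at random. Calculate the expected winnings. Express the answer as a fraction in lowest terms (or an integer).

847/59 dollars

E[payout] = (6/59)·6 + (12/59)·12 + (4/59)·11 + (11/59)·1 + (12/59)·(-12) + (12/59)·63 + (2/59)·0 = 847/59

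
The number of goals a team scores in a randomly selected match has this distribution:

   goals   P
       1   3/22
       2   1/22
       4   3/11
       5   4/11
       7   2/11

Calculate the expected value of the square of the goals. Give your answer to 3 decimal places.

E[X²] = (3/22)·1 + (1/22)·4 + (3/11)·16 + (4/11)·25 + (2/11)·49
     = 499/22 ≈ 22.682

22.682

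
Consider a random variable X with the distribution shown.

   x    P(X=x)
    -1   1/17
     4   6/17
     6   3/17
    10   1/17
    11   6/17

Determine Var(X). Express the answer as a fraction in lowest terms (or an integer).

3838/289

E[X] = (1/17)·(-1) + (6/17)·4 + (3/17)·6 + (1/17)·10 + (6/17)·11 = 117/17
E[X²] = (1/17)·1 + (6/17)·16 + (3/17)·36 + (1/17)·100 + (6/17)·121 = 1031/17
Var(X) = 1031/17 − (117/17)² = 3838/289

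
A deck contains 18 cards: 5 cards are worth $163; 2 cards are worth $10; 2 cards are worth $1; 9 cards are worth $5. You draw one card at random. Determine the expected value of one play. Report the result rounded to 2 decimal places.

E[payout] = (5/18)·163 + (2/18)·10 + (2/18)·1 + (9/18)·5 = 49
≈ $49.00

$49.00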